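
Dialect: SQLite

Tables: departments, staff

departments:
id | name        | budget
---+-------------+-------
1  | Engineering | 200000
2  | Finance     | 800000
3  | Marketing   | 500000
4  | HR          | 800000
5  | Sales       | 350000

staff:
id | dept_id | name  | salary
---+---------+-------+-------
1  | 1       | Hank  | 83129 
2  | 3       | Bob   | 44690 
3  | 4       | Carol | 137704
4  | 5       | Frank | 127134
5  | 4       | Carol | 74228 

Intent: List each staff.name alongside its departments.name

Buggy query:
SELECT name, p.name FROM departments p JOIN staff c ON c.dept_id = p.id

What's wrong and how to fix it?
Bug: Both tables have a 'name' column; the unqualified reference is ambiguous

Fix: Prefix ambiguous columns with the table alias

Corrected query:
SELECT c.name, p.name FROM departments p JOIN staff c ON c.dept_id = p.id

Result:
name  | name       
------+------------
Hank  | Engineering
Bob   | Marketing  
Carol | HR         
Frank | Sales      
Carol | HR         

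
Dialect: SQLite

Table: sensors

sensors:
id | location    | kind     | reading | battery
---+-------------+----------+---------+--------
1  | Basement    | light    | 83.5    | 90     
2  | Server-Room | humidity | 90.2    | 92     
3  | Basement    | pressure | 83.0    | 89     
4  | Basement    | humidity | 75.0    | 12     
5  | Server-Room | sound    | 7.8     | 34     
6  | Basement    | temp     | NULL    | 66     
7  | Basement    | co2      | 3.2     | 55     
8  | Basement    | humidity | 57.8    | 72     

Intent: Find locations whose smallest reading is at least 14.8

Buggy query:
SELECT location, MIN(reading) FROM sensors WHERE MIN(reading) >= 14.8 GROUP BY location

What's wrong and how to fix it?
Bug: MIN() in WHERE is a misuse of aggregate

Fix: Use HAVING for the per-group MIN condition

Corrected query:
SELECT location, MIN(reading) FROM sensors GROUP BY location HAVING MIN(reading) >= 14.8

Result:
(no rows)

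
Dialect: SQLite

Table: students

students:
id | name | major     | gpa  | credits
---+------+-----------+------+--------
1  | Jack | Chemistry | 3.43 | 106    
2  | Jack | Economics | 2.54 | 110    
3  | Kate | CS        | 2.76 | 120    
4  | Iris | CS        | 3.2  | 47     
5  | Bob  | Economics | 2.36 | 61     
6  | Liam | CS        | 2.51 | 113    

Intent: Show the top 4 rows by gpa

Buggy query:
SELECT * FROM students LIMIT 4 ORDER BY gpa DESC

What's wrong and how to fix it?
Bug: LIMIT must come after ORDER BY

Fix: Sort with ORDER BY, then apply LIMIT

Corrected query:
SELECT * FROM students ORDER BY gpa DESC LIMIT 4

Result:
id | name | major     | gpa  | credits
---+------+-----------+------+--------
1  | Jack | Chemistry | 3.43 | 106    
4  | Iris | CS        | 3.2  | 47     
3  | Kate | CS        | 2.76 | 120    
2  | Jack | Economics | 2.54 | 110    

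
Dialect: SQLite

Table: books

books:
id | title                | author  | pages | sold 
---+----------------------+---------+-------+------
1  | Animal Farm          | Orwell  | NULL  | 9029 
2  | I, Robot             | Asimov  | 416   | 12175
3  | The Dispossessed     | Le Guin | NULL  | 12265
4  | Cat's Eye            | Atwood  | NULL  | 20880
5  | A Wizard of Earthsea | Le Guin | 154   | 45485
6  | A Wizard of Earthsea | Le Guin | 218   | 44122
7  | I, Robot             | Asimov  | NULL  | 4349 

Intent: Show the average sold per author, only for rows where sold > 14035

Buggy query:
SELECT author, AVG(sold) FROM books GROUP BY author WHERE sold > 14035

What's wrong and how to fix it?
Bug: WHERE cannot follow GROUP BY

Fix: Move the WHERE clause before GROUP BY

Corrected query:
SELECT author, AVG(sold) FROM books WHERE sold > 14035 GROUP BY author

Result:
author  | AVG(sold)
--------+----------
Atwood  | 20880    
Le Guin | 44803.5  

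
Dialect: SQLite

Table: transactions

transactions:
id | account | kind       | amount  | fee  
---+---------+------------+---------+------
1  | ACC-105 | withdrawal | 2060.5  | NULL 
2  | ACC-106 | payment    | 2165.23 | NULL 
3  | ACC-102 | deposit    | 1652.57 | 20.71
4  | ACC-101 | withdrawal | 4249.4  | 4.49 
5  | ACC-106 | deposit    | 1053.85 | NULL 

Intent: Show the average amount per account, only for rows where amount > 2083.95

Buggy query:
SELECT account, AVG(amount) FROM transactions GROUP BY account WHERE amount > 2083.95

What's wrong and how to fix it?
Bug: Row-level WHERE must come before GROUP BY in the clause order

Fix: Move the WHERE clause before GROUP BY

Corrected query:
SELECT account, AVG(amount) FROM transactions WHERE amount > 2083.95 GROUP BY account

Result:
account | AVG(amount)
--------+------------
ACC-101 | 4249.4     
ACC-106 | 2165.23    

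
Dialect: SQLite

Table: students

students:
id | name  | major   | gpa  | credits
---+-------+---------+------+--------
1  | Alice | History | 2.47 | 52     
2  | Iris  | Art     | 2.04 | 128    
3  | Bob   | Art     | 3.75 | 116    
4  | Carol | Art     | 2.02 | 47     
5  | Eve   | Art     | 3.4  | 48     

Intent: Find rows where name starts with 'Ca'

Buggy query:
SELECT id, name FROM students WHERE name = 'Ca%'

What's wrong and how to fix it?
Bug: Wildcards only work with LIKE; '=' treats '%' as a literal character

Fix: Use LIKE for wildcard pattern matching

Corrected query:
SELECT id, name FROM students WHERE name LIKE 'Ca%'

Result:
id | name 
---+------
4  | Carol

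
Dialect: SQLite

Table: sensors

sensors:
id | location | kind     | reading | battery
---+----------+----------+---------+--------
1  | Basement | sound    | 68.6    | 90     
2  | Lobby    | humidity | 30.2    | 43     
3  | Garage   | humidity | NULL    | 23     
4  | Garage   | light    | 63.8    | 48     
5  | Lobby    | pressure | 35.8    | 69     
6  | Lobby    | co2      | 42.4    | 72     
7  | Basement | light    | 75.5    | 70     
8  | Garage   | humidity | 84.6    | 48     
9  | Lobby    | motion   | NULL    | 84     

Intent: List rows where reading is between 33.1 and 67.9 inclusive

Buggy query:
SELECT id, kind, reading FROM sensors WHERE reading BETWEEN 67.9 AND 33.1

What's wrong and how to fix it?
Bug: BETWEEN expects the lower bound first; with 67.9 AND 33.1 the range is empty

Fix: Write BETWEEN 33.1 AND 67.9

Corrected query:
SELECT id, kind, reading FROM sensors WHERE reading BETWEEN 33.1 AND 67.9

Result:
id | kind     | reading
---+----------+--------
4  | light    | 63.8   
5  | pressure | 35.8   
6  | co2      | 42.4   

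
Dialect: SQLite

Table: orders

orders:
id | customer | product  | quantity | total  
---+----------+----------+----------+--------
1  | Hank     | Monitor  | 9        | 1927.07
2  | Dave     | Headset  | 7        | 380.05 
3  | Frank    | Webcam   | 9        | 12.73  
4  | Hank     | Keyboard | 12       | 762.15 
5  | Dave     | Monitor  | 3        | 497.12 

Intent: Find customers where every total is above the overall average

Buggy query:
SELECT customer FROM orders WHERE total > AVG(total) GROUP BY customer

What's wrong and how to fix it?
Bug: AVG() is an aggregate; it can't sit directly in WHERE

Fix: Compute the overall average in a scalar subquery and compare each group's MIN against it in HAVING

Corrected query:
SELECT customer FROM orders GROUP BY customer HAVING MIN(total) > (SELECT AVG(total) FROM orders)

Result:
customer
--------
Hank    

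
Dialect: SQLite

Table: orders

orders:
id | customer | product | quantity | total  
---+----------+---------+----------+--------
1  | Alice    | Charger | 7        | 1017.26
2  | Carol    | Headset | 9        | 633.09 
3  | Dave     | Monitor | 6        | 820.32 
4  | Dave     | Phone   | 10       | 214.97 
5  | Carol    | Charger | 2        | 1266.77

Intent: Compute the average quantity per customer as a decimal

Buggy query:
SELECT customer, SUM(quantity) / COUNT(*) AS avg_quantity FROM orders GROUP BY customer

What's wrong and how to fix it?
Bug: SUM(quantity) and COUNT(*) are both integers; the division truncates the fractional part

Fix: Multiply by 1.0 (or CAST to REAL) to force floating-point division

Corrected query:
SELECT customer, SUM(quantity) * 1.0 / COUNT(*) AS avg_quantity FROM orders GROUP BY customer

Result:
customer | avg_quantity
---------+-------------
Alice    | 7           
Carol    | 5.5         
Dave     | 8           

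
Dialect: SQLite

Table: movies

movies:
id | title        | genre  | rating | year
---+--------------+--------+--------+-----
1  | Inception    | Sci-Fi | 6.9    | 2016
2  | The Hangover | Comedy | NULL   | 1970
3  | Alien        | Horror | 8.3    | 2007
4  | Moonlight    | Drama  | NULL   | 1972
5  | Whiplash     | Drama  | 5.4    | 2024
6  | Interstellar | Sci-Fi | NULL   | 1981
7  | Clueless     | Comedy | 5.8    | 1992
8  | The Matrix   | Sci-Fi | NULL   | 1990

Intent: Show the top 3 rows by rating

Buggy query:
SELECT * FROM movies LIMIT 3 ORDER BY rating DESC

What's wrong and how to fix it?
Bug: ORDER BY cannot follow LIMIT; LIMIT is the final clause

Fix: Swap the clauses: ORDER BY first, then LIMIT

Corrected query:
SELECT * FROM movies ORDER BY rating DESC LIMIT 3

Result:
id | title     | genre  | rating | year
---+-----------+--------+--------+-----
3  | Alien     | Horror | 8.3    | 2007
1  | Inception | Sci-Fi | 6.9    | 2016
7  | Clueless  | Comedy | 5.8    | 1992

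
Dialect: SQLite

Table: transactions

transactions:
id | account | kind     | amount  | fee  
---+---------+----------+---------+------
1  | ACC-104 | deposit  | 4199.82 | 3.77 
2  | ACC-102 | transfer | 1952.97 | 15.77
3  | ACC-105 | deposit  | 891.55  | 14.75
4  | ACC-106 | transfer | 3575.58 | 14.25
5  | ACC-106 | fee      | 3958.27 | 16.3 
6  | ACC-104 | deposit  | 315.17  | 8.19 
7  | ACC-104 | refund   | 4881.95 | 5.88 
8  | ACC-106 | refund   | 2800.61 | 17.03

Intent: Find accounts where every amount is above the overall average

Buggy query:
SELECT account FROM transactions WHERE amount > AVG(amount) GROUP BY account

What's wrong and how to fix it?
Bug: WHERE evaluates per row before aggregation, so AVG() is unavailable

Fix: Use a subquery for AVG and a HAVING MIN(...) filter so the condition holds for every row in the group

Corrected query:
SELECT account FROM transactions GROUP BY account HAVING MIN(amount) > (SELECT AVG(amount) FROM transactions)

Result:
(no rows)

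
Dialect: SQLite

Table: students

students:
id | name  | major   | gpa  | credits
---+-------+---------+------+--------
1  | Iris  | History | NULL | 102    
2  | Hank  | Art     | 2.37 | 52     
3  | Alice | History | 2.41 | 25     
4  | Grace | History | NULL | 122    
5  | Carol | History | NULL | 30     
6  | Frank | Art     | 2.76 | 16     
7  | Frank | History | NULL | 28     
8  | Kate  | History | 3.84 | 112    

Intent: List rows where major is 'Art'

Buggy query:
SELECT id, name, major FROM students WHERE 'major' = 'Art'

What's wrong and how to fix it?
Bug: 'major' in single quotes is a string literal, not the column; the comparison is literal-vs-literal and never true

Fix: Reference the column as major without single quotes

Corrected query:
SELECT id, name, major FROM students WHERE major = 'Art'

Result:
id | name  | major
---+-------+------
2  | Hank  | Art  
6  | Frank | Art  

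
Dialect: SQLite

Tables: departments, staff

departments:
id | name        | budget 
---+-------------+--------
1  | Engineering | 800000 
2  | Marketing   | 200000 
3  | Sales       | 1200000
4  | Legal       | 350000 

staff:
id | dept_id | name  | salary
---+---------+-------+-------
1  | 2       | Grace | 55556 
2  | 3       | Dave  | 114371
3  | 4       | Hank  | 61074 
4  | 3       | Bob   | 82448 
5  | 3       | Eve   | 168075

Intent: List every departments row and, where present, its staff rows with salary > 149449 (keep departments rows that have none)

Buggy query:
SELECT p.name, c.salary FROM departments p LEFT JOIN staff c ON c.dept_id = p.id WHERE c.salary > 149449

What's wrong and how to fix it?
Bug: A WHERE condition on the right-hand table after LEFT JOIN drops unmatched parents

Fix: Move the right-table condition into the ON clause so unmatched parents are kept

Corrected query:
SELECT p.name, c.salary FROM departments p LEFT JOIN staff c ON c.dept_id = p.id AND c.salary > 149449

Result:
name        | salary
------------+-------
Engineering | NULL  
Marketing   | NULL  
Sales       | 168075
Legal       | NULL  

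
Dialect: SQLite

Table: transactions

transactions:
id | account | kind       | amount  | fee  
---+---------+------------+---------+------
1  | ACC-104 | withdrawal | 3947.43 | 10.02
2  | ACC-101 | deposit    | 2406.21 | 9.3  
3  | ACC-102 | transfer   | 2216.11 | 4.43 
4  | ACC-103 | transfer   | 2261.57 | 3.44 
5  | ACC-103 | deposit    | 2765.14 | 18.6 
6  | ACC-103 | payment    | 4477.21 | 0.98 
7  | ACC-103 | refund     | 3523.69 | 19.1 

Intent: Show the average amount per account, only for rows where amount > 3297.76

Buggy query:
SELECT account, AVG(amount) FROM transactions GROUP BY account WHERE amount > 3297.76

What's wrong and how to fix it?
Bug: Row-level WHERE must come before GROUP BY in the clause order

Fix: Place WHERE between FROM and GROUP BY

Corrected query:
SELECT account, AVG(amount) FROM transactions WHERE amount > 3297.76 GROUP BY account

Result:
account | AVG(amount)
--------+------------
ACC-103 | 4000.45    
ACC-104 | 3947.43    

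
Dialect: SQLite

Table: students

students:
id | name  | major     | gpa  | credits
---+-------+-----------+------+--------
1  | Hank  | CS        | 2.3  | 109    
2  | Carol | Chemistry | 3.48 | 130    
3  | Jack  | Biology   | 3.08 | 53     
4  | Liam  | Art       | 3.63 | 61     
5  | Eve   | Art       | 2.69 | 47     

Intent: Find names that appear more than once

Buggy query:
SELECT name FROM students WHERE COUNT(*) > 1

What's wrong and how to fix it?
Bug: WHERE can't reference COUNT(*); aggregates are computed after WHERE

Fix: Group first, then use HAVING for the count condition

Corrected query:
SELECT name FROM students GROUP BY name HAVING COUNT(*) > 1

Result:
(no rows)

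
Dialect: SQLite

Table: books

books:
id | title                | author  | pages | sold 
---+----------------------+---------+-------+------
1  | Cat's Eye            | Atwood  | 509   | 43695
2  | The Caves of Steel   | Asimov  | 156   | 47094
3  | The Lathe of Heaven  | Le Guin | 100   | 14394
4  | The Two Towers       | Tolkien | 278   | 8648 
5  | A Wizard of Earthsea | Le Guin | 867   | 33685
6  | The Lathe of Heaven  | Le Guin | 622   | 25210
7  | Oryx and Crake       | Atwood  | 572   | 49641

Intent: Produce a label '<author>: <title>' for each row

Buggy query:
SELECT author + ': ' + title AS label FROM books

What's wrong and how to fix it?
Bug: '+' is numeric addition; on text columns SQLite converts them to 0 instead of concatenating

Fix: Replace + with || to concatenate text

Corrected query:
SELECT author || ': ' || title AS label FROM books

Result:
label                        
-----------------------------
Atwood: Cat's Eye            
Asimov: The Caves of Steel   
Le Guin: The Lathe of Heaven 
Tolkien: The Two Towers      
Le Guin: A Wizard of Earthsea
Le Guin: The Lathe of Heaven 
Atwood: Oryx and Crake       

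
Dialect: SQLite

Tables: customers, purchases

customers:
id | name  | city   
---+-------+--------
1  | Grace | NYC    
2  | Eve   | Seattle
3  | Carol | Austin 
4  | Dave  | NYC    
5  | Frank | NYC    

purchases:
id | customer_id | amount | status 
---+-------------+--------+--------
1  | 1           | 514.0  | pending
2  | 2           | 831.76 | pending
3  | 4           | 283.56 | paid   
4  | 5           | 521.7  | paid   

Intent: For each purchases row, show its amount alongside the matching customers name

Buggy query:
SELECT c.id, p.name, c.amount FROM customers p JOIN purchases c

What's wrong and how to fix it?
Bug: Missing join condition: each purchases row is matched to all customers rows instead of just its own

Fix: Specify the join condition linking the foreign key to the parent id

Corrected query:
SELECT c.id, p.name, c.amount FROM customers p JOIN purchases c ON c.customer_id = p.id

Result:
id | name  | amount
---+-------+-------
1  | Grace | 514   
2  | Eve   | 831.76
3  | Dave  | 283.56
4  | Frank | 521.7 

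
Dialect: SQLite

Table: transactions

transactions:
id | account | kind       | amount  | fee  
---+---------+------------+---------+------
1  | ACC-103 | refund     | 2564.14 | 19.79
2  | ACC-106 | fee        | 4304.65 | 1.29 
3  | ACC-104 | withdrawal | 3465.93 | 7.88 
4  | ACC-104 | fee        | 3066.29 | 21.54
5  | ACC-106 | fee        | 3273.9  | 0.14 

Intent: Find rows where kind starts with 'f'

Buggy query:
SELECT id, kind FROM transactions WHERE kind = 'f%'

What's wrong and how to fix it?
Bug: Wildcards only work with LIKE; '=' treats '%' as a literal character

Fix: Use LIKE for wildcard pattern matching

Corrected query:
SELECT id, kind FROM transactions WHERE kind LIKE 'f%'

Result:
id | kind
---+-----
2  | fee 
4  | fee 
5  | fee 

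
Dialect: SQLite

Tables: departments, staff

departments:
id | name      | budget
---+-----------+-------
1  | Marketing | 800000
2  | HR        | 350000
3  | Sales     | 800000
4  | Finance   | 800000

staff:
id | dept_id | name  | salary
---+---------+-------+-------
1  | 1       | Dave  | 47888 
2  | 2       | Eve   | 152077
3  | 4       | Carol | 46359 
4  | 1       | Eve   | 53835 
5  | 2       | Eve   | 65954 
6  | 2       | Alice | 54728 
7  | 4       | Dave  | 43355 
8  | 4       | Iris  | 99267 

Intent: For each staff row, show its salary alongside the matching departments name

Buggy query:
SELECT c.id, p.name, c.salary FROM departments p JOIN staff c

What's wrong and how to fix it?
Bug: JOIN with no ON clause produces a cartesian product; every staff row pairs with every departments row

Fix: Add ON c.dept_id = p.id to the JOIN

Corrected query:
SELECT c.id, p.name, c.salary FROM departments p JOIN staff c ON c.dept_id = p.id

Result:
id | name      | salary
---+-----------+-------
1  | Marketing | 47888 
2  | HR        | 152077
3  | Finance   | 46359 
4  | Marketing | 53835 
5  | HR        | 65954 
6  | HR        | 54728 
7  | Finance   | 43355 
8  | Finance   | 99267 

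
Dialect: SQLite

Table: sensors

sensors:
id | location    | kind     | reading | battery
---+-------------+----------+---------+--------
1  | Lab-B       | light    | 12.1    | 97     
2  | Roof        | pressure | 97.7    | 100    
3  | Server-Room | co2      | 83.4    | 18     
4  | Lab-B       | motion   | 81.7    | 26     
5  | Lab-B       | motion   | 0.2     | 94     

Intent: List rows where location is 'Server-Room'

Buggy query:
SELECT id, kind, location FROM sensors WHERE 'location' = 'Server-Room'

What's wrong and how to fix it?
Bug: 'location' in single quotes is a string literal, not the column; the comparison is literal-vs-literal and never true

Fix: Reference the column as location without single quotes

Corrected query:
SELECT id, kind, location FROM sensors WHERE location = 'Server-Room'

Result:
id | kind | location   
---+------+------------
3  | co2  | Server-Room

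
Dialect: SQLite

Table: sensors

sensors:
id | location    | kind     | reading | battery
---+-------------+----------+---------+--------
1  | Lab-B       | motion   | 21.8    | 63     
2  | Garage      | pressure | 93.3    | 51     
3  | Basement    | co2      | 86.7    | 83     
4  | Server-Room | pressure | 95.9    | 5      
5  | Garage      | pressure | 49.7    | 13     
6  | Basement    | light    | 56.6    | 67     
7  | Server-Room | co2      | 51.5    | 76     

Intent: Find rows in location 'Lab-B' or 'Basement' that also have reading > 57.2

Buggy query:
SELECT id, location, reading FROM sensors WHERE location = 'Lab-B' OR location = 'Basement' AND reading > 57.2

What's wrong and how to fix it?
Bug: Without parentheses, AND is evaluated before OR, so the reading filter only applies to the 'Basement' branch

Fix: Add parentheses around the OR so the AND applies to both alternatives

Corrected query:
SELECT id, location, reading FROM sensors WHERE (location = 'Lab-B' OR location = 'Basement') AND reading > 57.2

Result:
id | location | reading
---+----------+--------
3  | Basement | 86.7   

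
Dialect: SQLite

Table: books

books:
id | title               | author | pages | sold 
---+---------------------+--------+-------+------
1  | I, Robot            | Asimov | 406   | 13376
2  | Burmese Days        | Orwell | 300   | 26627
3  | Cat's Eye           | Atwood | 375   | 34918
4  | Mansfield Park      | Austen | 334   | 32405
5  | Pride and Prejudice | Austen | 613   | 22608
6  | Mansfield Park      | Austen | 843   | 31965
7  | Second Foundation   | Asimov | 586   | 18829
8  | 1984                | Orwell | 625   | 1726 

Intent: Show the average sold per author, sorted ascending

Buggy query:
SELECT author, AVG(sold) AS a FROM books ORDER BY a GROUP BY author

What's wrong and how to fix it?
Bug: ORDER BY appears before GROUP BY; SQL clause order requires GROUP BY first

Fix: Move ORDER BY to the end, after GROUP BY

Corrected query:
SELECT author, AVG(sold) AS a FROM books GROUP BY author ORDER BY a

Result:
author | a           
-------+-------------
Orwell | 14176.5     
Asimov | 16102.5     
Austen | 28992.666667
Atwood | 34918       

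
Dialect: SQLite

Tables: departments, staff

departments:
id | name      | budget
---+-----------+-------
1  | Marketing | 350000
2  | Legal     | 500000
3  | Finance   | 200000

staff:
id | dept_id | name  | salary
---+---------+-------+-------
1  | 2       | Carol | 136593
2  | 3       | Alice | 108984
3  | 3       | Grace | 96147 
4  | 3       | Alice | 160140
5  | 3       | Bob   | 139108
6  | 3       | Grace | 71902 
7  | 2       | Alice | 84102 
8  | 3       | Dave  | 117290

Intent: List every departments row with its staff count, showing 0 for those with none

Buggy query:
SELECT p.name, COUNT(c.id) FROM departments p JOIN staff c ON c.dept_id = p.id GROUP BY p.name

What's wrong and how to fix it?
Bug: An inner join excludes parents with zero children

Fix: Use LEFT JOIN so parents without children still appear (COUNT(c.id) gives 0)

Corrected query:
SELECT p.name, COUNT(c.id) FROM departments p LEFT JOIN staff c ON c.dept_id = p.id GROUP BY p.name

Result:
name      | COUNT(c.id)
----------+------------
Finance   | 6          
Legal     | 2          
Marketing | 0          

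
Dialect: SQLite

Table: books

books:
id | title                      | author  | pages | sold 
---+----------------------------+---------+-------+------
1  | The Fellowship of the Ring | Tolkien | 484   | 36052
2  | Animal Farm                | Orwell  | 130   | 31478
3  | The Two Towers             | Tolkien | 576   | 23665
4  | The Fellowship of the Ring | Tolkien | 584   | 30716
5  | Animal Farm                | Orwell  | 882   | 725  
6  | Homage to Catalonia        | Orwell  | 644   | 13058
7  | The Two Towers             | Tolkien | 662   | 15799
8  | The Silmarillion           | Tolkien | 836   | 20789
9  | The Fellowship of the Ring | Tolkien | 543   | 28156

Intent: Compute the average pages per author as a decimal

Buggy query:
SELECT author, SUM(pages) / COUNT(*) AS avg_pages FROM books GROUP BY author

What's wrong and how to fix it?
Bug: Both operands are integers, so '/' performs integer division and truncates

Fix: Cast one side to REAL so the division keeps the fractional part

Corrected query:
SELECT author, SUM(pages) * 1.0 / COUNT(*) AS avg_pages FROM books GROUP BY author

Result:
author  | avg_pages 
--------+-----------
Orwell  | 552       
Tolkien | 614.166667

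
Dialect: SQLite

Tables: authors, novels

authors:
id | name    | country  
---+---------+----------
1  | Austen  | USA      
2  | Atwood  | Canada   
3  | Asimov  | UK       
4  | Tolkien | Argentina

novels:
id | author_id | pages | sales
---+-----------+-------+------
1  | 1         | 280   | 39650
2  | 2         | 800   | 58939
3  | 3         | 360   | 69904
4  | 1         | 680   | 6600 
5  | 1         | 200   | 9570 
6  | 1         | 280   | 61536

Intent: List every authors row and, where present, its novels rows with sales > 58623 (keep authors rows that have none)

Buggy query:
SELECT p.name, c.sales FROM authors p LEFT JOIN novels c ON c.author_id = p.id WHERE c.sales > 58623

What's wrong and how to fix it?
Bug: Filtering c.sales in WHERE discards the NULL rows produced by LEFT JOIN, turning it into an inner join

Fix: Put 'c.sales > 58623' in the JOIN's ON clause instead of WHERE

Corrected query:
SELECT p.name, c.sales FROM authors p LEFT JOIN novels c ON c.author_id = p.id AND c.sales > 58623

Result:
name    | sales
--------+------
Austen  | 61536
Atwood  | 58939
Asimov  | 69904
Tolkien | NULL 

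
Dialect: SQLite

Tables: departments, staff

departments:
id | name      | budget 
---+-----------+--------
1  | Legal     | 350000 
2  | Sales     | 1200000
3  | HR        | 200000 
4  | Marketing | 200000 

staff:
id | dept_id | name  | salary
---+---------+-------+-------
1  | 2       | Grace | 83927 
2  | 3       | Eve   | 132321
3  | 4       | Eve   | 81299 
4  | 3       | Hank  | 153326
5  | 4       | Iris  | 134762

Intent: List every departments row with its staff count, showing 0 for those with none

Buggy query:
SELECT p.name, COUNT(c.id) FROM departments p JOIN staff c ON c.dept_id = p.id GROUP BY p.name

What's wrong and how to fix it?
Bug: An inner join excludes parents with zero children

Fix: Use LEFT JOIN so parents without children still appear (COUNT(c.id) gives 0)

Corrected query:
SELECT p.name, COUNT(c.id) FROM departments p LEFT JOIN staff c ON c.dept_id = p.id GROUP BY p.name

Result:
name      | COUNT(c.id)
----------+------------
HR        | 2          
Legal     | 0          
Marketing | 2          
Sales     | 1          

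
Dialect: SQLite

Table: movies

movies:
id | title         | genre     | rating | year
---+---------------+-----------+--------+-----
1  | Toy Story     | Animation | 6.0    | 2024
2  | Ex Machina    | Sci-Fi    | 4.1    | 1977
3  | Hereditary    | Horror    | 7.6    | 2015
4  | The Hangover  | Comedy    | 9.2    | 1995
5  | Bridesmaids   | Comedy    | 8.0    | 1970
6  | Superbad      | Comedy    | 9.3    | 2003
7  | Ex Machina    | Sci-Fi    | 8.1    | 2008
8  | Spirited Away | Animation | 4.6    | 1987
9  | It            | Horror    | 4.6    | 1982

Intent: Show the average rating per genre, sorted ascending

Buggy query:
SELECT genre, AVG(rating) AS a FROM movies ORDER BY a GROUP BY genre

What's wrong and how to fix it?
Bug: ORDER BY appears before GROUP BY; SQL clause order requires GROUP BY first

Fix: Move ORDER BY to the end, after GROUP BY

Corrected query:
SELECT genre, AVG(rating) AS a FROM movies GROUP BY genre ORDER BY a

Result:
genre     | a       
----------+---------
Animation | 5.3     
Horror    | 6.1     
Sci-Fi    | 6.1     
Comedy    | 8.833333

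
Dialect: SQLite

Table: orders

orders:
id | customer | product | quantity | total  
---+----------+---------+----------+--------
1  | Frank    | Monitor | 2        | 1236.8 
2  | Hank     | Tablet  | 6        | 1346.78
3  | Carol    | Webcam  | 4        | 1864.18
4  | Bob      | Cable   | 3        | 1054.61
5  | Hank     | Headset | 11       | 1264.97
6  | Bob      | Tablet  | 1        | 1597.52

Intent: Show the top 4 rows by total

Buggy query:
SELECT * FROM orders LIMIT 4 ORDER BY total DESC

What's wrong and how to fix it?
Bug: LIMIT must come after ORDER BY

Fix: Sort with ORDER BY, then apply LIMIT

Corrected query:
SELECT * FROM orders ORDER BY total DESC LIMIT 4

Result:
id | customer | product | quantity | total  
---+----------+---------+----------+--------
3  | Carol    | Webcam  | 4        | 1864.18
6  | Bob      | Tablet  | 1        | 1597.52
2  | Hank     | Tablet  | 6        | 1346.78
5  | Hank     | Headset | 11       | 1264.97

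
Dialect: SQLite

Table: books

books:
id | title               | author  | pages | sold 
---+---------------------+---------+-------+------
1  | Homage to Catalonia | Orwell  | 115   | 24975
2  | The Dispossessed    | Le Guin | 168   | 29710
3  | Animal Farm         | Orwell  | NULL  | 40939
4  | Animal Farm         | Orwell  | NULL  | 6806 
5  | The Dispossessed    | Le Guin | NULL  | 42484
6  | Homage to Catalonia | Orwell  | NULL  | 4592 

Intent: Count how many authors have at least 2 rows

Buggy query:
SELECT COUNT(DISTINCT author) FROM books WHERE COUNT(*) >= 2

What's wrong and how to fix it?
Bug: WHERE filters individual rows, not groups, so a group-level COUNT is invalid there

Fix: Group first with HAVING COUNT(*) >= 2, then COUNT the resulting groups

Corrected query:
SELECT COUNT(*) FROM (SELECT author FROM books GROUP BY author HAVING COUNT(*) >= 2)

Result:
COUNT(*)
--------
2       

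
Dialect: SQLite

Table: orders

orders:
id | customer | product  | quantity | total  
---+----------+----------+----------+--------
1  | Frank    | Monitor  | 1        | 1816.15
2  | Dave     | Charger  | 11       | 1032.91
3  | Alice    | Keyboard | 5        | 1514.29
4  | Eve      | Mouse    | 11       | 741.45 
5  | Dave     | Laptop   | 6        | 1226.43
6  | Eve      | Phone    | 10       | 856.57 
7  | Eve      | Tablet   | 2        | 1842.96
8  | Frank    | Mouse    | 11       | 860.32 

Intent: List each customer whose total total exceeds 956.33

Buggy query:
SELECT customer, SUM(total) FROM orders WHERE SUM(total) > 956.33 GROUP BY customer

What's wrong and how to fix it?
Bug: Aggregate functions cannot appear in a WHERE clause

Fix: Move the aggregate condition to a HAVING clause

Corrected query:
SELECT customer, SUM(total) FROM orders GROUP BY customer HAVING SUM(total) > 956.33

Result:
customer | SUM(total)
---------+-----------
Alice    | 1514.29   
Dave     | 2259.34   
Eve      | 3440.98   
Frank    | 2676.47   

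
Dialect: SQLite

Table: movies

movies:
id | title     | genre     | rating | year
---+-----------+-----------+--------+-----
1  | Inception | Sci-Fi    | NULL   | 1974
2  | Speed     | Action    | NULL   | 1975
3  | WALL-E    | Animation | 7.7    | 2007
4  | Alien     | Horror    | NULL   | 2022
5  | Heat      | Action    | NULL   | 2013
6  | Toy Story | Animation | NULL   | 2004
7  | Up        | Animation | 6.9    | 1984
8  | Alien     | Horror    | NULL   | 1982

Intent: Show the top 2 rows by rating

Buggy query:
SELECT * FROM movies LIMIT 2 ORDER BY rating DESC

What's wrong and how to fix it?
Bug: ORDER BY cannot follow LIMIT; LIMIT is the final clause

Fix: Sort with ORDER BY, then apply LIMIT

Corrected query:
SELECT * FROM movies ORDER BY rating DESC LIMIT 2

Result:
id | title  | genre     | rating | year
---+--------+-----------+--------+-----
3  | WALL-E | Animation | 7.7    | 2007
7  | Up     | Animation | 6.9    | 1984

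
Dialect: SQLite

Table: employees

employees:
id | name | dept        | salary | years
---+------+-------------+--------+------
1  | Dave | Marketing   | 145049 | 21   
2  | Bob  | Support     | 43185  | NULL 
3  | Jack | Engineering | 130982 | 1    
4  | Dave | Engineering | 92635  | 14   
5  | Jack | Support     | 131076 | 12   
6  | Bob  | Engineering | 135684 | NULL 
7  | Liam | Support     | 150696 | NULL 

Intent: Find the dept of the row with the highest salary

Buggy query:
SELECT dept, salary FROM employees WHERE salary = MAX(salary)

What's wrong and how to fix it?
Bug: WHERE is evaluated per row; an aggregate over the whole table isn't defined there

Fix: Wrap MAX in a scalar subquery so WHERE compares against a single value

Corrected query:
SELECT dept, salary FROM employees WHERE salary = (SELECT MAX(salary) FROM employees)

Result:
dept    | salary
--------+-------
Support | 150696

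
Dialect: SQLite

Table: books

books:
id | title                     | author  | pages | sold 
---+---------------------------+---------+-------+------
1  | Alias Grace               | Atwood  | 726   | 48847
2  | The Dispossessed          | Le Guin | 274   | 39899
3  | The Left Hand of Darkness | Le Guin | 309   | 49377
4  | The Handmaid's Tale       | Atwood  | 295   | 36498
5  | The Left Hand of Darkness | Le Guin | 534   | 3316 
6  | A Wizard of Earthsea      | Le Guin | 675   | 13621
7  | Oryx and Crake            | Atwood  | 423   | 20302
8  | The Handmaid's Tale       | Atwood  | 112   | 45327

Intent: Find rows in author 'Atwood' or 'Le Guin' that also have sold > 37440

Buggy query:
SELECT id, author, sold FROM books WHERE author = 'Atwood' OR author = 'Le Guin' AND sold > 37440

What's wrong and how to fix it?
Bug: Without parentheses, AND is evaluated before OR, so the sold filter only applies to the 'Le Guin' branch

Fix: Group the OR with parentheses (or use IN), then AND the threshold

Corrected query:
SELECT id, author, sold FROM books WHERE (author = 'Atwood' OR author = 'Le Guin') AND sold > 37440

Result:
id | author  | sold 
---+---------+------
1  | Atwood  | 48847
2  | Le Guin | 39899
3  | Le Guin | 49377
8  | Atwood  | 45327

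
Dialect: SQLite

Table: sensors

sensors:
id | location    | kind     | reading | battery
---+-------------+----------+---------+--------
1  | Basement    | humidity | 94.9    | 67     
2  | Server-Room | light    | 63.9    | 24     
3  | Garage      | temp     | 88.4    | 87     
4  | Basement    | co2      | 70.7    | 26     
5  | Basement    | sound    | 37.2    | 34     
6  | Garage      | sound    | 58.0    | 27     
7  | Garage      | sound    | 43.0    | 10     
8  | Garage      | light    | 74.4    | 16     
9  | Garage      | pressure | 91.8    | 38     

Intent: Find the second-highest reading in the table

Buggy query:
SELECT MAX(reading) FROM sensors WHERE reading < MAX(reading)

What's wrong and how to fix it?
Bug: The inner MAX is an aggregate inside WHERE, which is not allowed

Fix: Compute the overall MAX in a subquery, then take MAX of rows below it

Corrected query:
SELECT MAX(reading) FROM sensors WHERE reading < (SELECT MAX(reading) FROM sensors)

Result:
MAX(reading)
------------
91.8        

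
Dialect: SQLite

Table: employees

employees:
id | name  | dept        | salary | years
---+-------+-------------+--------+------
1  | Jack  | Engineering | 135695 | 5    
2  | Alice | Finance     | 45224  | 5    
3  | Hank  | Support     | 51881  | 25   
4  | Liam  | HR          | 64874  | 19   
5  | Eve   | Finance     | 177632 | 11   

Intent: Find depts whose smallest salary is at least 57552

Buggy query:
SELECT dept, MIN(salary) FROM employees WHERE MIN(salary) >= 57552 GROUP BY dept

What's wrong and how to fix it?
Bug: Aggregates like MIN are computed per group after WHERE runs

Fix: Use HAVING for the per-group MIN condition

Corrected query:
SELECT dept, MIN(salary) FROM employees GROUP BY dept HAVING MIN(salary) >= 57552

Result:
dept        | MIN(salary)
------------+------------
Engineering | 135695     
HR          | 64874      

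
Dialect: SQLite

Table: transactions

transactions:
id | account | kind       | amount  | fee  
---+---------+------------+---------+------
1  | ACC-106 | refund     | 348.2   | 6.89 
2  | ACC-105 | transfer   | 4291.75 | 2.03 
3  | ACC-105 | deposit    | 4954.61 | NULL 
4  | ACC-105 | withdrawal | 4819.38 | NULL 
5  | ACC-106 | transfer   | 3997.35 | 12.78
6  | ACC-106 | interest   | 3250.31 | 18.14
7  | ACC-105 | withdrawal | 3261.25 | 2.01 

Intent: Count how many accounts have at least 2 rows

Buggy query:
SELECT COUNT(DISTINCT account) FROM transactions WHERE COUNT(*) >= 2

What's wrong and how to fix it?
Bug: COUNT(*) cannot appear in WHERE; the per-group count doesn't exist yet

Fix: Use a subquery that GROUPs and filters with HAVING, then count its rows

Corrected query:
SELECT COUNT(*) FROM (SELECT account FROM transactions GROUP BY account HAVING COUNT(*) >= 2)

Result:
COUNT(*)
--------
2       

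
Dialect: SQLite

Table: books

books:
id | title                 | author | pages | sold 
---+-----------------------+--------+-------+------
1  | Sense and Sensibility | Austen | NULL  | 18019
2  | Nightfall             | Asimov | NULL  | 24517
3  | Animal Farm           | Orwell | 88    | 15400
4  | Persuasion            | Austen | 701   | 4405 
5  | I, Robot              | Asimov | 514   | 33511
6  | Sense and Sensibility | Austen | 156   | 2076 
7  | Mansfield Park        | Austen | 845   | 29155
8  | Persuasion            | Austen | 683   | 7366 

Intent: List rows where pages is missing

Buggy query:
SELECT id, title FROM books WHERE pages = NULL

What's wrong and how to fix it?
Bug: Comparing to NULL with '=' never matches; NULL = NULL is unknown, not true

Fix: Use IS NULL to test for NULL

Corrected query:
SELECT id, title FROM books WHERE pages IS NULL

Result:
id | title                
---+----------------------
1  | Sense and Sensibility
2  | Nightfall            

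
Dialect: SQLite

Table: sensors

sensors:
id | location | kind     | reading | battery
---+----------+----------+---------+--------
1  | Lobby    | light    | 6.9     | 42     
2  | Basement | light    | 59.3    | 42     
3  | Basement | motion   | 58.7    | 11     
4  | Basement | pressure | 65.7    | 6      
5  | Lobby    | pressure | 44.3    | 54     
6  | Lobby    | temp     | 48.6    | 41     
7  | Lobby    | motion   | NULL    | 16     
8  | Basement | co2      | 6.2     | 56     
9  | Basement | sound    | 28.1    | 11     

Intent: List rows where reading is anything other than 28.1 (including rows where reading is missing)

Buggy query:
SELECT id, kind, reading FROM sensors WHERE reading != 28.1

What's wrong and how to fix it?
Bug: Inequality against NULL is unknown, not true; rows with NULL are dropped

Fix: Handle NULL separately with IS NULL alongside the inequality

Corrected query:
SELECT id, kind, reading FROM sensors WHERE reading != 28.1 OR reading IS NULL

Result:
id | kind     | reading
---+----------+--------
1  | light    | 6.9    
2  | light    | 59.3   
3  | motion   | 58.7   
4  | pressure | 65.7   
5  | pressure | 44.3   
6  | temp     | 48.6   
7  | motion   | NULL   
8  | co2      | 6.2    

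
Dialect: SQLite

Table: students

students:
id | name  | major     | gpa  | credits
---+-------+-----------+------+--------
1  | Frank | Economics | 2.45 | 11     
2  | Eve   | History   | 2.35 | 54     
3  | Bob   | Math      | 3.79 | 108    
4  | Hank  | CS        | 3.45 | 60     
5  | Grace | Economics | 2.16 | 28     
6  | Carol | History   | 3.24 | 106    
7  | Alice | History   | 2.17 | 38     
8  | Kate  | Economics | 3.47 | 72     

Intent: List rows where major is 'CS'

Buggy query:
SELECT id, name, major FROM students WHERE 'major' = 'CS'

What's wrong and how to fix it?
Bug: Single quotes denote string literals in SQL; the column name is being compared as a constant string

Fix: Reference the column as major without single quotes

Corrected query:
SELECT id, name, major FROM students WHERE major = 'CS'

Result:
id | name | major
---+------+------
4  | Hank | CS   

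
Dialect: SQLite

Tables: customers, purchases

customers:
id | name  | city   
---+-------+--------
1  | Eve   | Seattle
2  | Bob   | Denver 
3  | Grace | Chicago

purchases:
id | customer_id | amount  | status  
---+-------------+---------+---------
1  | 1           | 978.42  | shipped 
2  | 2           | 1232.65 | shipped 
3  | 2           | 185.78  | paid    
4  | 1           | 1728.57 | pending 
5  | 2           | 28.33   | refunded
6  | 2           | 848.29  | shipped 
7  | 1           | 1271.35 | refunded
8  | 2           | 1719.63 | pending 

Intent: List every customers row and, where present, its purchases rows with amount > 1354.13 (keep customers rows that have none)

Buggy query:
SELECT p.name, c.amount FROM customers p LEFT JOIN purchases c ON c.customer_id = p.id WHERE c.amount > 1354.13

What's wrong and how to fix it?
Bug: Filtering c.amount in WHERE discards the NULL rows produced by LEFT JOIN, turning it into an inner join

Fix: Move the right-table condition into the ON clause so unmatched parents are kept

Corrected query:
SELECT p.name, c.amount FROM customers p LEFT JOIN purchases c ON c.customer_id = p.id AND c.amount > 1354.13

Result:
name  | amount 
------+--------
Eve   | 1728.57
Bob   | 1719.63
Grace | NULL   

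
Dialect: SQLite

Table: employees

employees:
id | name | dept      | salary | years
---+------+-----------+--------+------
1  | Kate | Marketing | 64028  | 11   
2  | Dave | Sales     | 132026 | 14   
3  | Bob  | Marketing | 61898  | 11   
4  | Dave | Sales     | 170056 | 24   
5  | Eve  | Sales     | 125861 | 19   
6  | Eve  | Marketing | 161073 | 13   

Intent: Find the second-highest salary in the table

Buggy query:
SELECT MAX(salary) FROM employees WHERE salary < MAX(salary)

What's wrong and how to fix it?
Bug: The inner MAX is an aggregate inside WHERE, which is not allowed

Fix: Compute the overall MAX in a subquery, then take MAX of rows below it

Corrected query:
SELECT MAX(salary) FROM employees WHERE salary < (SELECT MAX(salary) FROM employees)

Result:
MAX(salary)
-----------
161073     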